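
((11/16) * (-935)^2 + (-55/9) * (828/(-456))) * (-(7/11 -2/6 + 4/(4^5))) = -129213714785/700416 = -184481.39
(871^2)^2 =575536166881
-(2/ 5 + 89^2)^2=-62748577.96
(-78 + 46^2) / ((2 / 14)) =14266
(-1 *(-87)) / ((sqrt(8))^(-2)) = 696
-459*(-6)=2754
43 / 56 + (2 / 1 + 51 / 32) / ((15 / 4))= 145 / 84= 1.73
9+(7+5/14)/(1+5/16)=14.61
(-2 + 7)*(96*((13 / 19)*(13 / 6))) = 13520 / 19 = 711.58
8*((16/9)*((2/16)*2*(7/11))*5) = 1120/99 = 11.31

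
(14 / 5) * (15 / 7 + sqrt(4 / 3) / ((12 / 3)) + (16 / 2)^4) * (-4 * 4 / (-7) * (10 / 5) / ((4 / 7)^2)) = 98 * sqrt(3) / 15 + 803236 / 5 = 160658.52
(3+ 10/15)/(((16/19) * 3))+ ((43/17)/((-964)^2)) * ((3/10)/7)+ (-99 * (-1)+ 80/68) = 1011477712111/9952760160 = 101.63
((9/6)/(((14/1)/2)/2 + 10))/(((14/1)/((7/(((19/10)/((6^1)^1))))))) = 0.18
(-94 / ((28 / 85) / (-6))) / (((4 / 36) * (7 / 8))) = 862920 / 49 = 17610.61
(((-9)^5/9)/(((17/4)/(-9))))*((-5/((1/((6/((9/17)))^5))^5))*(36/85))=-6723861429727407888969546000000.00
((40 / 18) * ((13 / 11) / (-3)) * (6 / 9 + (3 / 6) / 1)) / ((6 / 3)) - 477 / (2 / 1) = -425917 / 1782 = -239.01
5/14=0.36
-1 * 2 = -2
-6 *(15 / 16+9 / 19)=-1287 / 152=-8.47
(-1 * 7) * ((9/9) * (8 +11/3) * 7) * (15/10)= -1715/2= -857.50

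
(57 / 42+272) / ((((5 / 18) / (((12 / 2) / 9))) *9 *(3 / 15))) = 7654 / 21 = 364.48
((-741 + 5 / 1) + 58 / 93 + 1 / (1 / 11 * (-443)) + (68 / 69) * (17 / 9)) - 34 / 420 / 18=-875812862023 / 1193947020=-733.54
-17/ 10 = -1.70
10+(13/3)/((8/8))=43/3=14.33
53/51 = 1.04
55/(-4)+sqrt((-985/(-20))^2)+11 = 93/2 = 46.50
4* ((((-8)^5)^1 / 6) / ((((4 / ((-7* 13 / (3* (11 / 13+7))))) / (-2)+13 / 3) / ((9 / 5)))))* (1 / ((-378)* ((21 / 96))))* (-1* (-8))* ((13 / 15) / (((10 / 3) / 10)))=18429771776 / 9037875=2039.17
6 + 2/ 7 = 44/ 7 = 6.29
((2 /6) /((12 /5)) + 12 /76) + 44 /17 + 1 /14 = 2.96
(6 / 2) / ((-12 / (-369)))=369 / 4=92.25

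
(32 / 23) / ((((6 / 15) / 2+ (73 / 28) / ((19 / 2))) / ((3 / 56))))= 2280 / 14513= 0.16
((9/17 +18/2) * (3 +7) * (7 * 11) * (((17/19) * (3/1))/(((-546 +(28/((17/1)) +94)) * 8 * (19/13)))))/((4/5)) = -3132675/670016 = -4.68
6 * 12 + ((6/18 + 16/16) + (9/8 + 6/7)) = 12653/168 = 75.32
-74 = -74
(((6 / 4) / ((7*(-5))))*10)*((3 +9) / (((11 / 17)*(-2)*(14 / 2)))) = 306 / 539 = 0.57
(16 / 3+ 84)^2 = 71824 / 9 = 7980.44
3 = 3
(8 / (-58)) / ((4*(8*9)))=-0.00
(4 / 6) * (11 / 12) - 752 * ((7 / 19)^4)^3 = 24159108446175035 / 39839668543190898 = 0.61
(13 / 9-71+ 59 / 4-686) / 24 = -26669 / 864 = -30.87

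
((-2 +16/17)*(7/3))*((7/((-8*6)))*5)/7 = 0.26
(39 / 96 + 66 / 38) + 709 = 432375 / 608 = 711.14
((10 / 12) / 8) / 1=5 / 48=0.10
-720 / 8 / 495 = -2 / 11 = -0.18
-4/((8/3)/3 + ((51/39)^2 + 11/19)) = -57798/45919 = -1.26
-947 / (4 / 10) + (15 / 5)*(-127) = -5497 / 2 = -2748.50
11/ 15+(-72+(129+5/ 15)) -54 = 61/ 15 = 4.07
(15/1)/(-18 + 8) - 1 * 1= -5/2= -2.50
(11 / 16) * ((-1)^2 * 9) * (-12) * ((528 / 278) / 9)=-2178 / 139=-15.67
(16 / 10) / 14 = 4 / 35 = 0.11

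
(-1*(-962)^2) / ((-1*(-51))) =-925444 / 51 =-18145.96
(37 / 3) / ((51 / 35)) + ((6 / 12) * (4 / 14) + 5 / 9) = 9.16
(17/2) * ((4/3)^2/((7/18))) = 272/7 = 38.86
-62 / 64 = -0.97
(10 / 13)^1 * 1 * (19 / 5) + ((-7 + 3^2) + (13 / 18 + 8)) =3193 / 234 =13.65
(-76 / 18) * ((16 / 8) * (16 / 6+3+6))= -2660 / 27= -98.52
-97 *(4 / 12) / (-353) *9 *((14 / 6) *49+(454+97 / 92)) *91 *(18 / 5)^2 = 112360922037 / 202975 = 553570.25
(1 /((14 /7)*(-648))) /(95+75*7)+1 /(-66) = -133931 /8838720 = -0.02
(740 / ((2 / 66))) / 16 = 6105 / 4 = 1526.25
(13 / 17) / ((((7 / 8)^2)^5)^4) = 17279963945203906347749491783644479488 / 108235697935453475757604397366808017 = 159.65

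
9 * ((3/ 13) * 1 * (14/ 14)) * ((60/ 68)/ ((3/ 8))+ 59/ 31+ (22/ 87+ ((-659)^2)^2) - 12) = 77824087216482924/ 198679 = 391707665211.13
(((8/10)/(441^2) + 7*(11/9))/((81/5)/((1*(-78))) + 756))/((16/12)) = 108153097/12738894462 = 0.01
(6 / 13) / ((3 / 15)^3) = 750 / 13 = 57.69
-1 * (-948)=948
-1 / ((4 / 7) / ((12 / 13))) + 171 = 2202 / 13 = 169.38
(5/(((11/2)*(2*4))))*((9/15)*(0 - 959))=-2877/44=-65.39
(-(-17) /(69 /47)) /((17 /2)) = 94 /69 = 1.36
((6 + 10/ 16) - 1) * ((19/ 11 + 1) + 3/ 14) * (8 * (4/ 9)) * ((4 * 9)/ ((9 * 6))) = 3020/ 77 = 39.22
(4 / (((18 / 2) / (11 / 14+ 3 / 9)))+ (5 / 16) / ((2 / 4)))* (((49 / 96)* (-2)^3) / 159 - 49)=-22677011 / 412128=-55.02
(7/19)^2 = 49/361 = 0.14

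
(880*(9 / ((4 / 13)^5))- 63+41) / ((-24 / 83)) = -15254456041 / 1536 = -9931286.49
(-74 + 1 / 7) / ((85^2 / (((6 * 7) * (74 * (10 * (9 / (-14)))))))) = 2065932 / 10115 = 204.24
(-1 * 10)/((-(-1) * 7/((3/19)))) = -30/133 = -0.23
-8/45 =-0.18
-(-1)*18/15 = 6/5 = 1.20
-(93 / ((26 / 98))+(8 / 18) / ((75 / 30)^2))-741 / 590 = -121446379 / 345150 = -351.87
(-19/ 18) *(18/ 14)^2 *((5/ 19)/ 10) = -9/ 196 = -0.05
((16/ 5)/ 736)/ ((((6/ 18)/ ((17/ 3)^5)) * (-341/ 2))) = -1419857/ 3176415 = -0.45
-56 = -56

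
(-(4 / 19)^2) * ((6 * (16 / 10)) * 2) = -1536 / 1805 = -0.85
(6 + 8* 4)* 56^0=38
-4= -4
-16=-16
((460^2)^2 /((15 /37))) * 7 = 2319322208000 /3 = 773107402666.67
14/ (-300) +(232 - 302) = -10507/ 150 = -70.05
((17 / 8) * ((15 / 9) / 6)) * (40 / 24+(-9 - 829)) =-213265 / 432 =-493.67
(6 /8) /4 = 3 /16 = 0.19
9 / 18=1 / 2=0.50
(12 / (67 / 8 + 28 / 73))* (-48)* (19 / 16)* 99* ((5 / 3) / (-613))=399456 / 19003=21.02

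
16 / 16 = 1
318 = 318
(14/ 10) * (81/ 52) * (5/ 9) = 63/ 52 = 1.21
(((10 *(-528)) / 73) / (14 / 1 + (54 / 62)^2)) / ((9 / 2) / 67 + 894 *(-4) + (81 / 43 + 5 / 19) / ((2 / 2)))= 555500130240 / 405085180952101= 0.00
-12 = -12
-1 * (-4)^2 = -16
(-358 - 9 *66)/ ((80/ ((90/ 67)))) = -1071/ 67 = -15.99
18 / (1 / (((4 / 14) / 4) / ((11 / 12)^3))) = 1.67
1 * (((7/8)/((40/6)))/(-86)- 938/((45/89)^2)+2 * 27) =-20146156601/5572800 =-3615.09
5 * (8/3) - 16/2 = 16/3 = 5.33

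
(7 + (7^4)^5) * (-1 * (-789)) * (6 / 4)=94434147163223811468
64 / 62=32 / 31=1.03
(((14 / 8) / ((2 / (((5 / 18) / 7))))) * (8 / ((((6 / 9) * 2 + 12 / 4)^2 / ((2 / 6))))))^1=5 / 1014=0.00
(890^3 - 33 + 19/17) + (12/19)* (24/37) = 8425084142870/11951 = 704968968.53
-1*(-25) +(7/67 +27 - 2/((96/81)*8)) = 445039/8576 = 51.89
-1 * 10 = -10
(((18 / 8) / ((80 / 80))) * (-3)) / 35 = -27 / 140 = -0.19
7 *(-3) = -21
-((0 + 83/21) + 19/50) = -4549/1050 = -4.33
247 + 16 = 263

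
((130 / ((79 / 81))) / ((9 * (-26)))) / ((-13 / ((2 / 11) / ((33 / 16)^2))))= 0.00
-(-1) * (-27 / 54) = -1 / 2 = -0.50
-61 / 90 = -0.68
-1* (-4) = 4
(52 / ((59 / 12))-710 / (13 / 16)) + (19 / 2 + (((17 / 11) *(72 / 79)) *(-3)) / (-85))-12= -5770224051 / 6665230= -865.72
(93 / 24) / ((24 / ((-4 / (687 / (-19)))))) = 589 / 32976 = 0.02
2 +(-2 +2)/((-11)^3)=2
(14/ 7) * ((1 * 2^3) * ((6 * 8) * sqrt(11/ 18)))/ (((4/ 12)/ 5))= 1920 * sqrt(22)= 9005.60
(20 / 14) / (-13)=-10 / 91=-0.11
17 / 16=1.06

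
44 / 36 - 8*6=-46.78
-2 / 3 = -0.67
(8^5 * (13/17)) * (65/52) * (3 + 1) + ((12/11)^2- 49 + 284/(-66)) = 772839371/6171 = 125237.30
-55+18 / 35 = -1907 / 35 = -54.49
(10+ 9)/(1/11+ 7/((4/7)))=836/543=1.54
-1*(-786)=786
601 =601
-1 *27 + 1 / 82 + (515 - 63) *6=220171 / 82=2685.01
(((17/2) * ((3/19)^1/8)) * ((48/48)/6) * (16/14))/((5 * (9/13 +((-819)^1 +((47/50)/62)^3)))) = -329190550000/42149915334490033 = -0.00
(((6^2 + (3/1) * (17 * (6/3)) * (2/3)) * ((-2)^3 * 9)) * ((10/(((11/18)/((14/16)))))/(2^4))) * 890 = -5963809.09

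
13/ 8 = 1.62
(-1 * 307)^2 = 94249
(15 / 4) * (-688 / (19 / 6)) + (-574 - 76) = -27830 / 19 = -1464.74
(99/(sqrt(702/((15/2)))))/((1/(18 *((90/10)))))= 1657.72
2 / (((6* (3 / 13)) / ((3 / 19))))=13 / 57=0.23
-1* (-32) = 32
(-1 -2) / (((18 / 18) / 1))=-3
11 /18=0.61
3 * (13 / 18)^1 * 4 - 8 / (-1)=50 / 3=16.67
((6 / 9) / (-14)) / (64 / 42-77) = 1 / 1585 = 0.00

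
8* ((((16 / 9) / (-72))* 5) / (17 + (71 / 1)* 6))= -80 / 35883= -0.00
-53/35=-1.51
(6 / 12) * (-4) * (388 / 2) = -388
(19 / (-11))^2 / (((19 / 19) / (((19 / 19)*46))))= 16606 / 121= 137.24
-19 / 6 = -3.17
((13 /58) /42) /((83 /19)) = 247 /202188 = 0.00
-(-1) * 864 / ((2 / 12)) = 5184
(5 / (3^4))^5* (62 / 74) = 0.00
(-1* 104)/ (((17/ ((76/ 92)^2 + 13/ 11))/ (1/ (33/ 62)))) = -21.43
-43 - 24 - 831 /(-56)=-2921 /56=-52.16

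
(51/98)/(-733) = -51/71834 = -0.00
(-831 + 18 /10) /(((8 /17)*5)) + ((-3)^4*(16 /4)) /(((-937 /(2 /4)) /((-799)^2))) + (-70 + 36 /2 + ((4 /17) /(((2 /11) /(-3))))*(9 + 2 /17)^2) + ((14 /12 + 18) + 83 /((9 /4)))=-460076925080039 /4143132900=-111045.66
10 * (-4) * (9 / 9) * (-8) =320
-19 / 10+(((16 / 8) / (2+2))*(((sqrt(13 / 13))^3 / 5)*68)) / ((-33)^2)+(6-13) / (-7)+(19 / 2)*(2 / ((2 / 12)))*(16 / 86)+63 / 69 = 228636373 / 10770210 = 21.23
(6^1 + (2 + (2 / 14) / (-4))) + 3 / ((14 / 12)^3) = 13519 / 1372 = 9.85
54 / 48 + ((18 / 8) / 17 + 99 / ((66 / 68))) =14043 / 136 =103.26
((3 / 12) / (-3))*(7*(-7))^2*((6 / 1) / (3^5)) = -2401 / 486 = -4.94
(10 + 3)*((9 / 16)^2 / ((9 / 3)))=351 / 256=1.37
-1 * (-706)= 706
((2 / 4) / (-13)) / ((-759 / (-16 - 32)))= -8 / 3289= -0.00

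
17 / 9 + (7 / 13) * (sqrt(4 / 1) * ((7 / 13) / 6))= 3020 / 1521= 1.99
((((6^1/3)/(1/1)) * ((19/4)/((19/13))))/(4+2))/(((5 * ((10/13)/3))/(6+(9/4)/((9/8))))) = 169/25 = 6.76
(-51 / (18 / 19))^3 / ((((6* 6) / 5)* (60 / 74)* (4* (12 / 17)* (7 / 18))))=-21196209943 / 870912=-24337.95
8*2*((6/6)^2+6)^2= 784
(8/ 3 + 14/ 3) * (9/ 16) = 33/ 8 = 4.12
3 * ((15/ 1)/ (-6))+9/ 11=-147/ 22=-6.68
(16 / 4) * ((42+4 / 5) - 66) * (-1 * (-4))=-1856 / 5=-371.20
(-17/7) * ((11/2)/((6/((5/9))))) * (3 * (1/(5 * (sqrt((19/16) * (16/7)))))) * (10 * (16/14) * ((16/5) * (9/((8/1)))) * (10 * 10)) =-149600 * sqrt(133)/931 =-1853.14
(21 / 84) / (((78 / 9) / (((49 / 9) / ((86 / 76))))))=931 / 6708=0.14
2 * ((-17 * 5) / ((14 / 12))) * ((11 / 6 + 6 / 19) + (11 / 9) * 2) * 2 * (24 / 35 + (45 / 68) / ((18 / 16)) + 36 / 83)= -529954856 / 231819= -2286.07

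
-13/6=-2.17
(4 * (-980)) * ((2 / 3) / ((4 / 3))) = -1960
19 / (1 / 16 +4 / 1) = 4.68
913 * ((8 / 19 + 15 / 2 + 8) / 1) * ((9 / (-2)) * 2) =-4971285 / 38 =-130823.29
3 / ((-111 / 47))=-47 / 37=-1.27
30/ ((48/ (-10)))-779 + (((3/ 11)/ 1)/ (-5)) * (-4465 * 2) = -13119/ 44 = -298.16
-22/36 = -0.61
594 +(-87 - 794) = -287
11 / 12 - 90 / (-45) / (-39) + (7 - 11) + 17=721 / 52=13.87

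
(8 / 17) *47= 376 / 17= 22.12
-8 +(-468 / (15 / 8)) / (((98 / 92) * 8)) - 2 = -9626 / 245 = -39.29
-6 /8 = -3 /4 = -0.75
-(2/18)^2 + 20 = 1619/81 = 19.99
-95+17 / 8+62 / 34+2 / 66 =-408503 / 4488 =-91.02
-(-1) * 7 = 7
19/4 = 4.75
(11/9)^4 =14641/6561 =2.23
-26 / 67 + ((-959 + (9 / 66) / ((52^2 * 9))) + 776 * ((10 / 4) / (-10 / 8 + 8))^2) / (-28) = 2445582894919 / 81356026752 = 30.06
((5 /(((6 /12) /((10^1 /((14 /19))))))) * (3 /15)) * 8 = 1520 /7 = 217.14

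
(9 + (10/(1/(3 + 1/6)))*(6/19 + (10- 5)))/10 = 266/15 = 17.73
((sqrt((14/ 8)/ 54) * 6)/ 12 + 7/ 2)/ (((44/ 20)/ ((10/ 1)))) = 25 * sqrt(42)/ 396 + 175/ 11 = 16.32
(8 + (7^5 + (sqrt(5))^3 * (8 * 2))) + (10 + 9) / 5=80 * sqrt(5) + 84094 / 5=16997.69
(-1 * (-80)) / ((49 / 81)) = 6480 / 49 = 132.24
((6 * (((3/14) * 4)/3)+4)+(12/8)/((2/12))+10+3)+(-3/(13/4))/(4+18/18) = 12526/455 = 27.53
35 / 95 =7 / 19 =0.37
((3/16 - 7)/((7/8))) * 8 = -436/7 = -62.29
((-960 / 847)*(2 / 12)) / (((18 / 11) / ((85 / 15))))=-1360 / 2079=-0.65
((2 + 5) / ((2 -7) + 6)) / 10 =0.70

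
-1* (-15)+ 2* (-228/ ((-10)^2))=261/ 25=10.44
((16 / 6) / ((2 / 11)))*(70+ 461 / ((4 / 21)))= 109571 / 3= 36523.67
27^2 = 729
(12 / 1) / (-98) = -0.12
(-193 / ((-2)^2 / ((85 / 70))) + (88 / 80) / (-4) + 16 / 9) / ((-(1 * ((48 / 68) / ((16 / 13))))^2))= 6396148 / 36855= 173.55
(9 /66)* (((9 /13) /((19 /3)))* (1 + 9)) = 405 /2717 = 0.15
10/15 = 2/3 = 0.67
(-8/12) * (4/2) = -4/3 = -1.33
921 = 921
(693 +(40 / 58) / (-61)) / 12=1225897 / 21228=57.75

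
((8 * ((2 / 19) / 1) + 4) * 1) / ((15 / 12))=368 / 95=3.87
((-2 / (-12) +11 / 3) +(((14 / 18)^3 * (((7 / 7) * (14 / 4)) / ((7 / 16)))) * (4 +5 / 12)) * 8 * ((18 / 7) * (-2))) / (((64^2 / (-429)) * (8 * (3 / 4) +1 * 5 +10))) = 47269079 / 13934592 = 3.39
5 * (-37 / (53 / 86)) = -15910 / 53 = -300.19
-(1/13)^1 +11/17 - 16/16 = -95/221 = -0.43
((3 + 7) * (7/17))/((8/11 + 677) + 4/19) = 14630/2408713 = 0.01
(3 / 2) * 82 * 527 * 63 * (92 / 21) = 17890596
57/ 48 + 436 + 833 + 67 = 21395/ 16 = 1337.19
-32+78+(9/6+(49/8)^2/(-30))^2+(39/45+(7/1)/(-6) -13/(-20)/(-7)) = 45.67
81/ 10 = 8.10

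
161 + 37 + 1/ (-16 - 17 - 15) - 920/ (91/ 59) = -1740667/ 4368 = -398.50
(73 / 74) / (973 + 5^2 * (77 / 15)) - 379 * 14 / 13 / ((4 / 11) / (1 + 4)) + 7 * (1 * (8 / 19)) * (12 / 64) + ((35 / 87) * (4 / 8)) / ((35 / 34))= -29481976511717 / 5253974544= -5611.37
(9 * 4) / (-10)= -18 / 5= -3.60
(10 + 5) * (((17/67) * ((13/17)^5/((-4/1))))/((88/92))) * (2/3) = -42698695/246219908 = -0.17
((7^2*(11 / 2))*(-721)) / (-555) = 388619 / 1110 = 350.11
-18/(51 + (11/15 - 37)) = -270/221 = -1.22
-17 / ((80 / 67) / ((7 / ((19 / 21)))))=-167433 / 1520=-110.15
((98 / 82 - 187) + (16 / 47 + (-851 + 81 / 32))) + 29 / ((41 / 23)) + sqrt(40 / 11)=-62753289 / 61664 + 2* sqrt(110) / 11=-1015.76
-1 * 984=-984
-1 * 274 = -274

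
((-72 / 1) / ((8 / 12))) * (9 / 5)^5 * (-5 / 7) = 6377292 / 4375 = 1457.67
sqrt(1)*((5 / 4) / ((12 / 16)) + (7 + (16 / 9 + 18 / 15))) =524 / 45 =11.64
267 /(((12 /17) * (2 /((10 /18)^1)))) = 7565 /72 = 105.07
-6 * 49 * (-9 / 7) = 378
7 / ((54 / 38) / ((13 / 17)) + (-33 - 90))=-1729 / 29922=-0.06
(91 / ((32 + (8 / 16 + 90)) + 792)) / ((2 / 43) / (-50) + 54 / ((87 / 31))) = 5673850 / 1097072609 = 0.01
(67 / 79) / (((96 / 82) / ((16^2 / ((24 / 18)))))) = 10988 / 79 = 139.09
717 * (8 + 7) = 10755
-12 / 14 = -6 / 7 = -0.86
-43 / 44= -0.98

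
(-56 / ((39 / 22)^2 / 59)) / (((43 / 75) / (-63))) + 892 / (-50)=20985418918 / 181675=115510.77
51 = 51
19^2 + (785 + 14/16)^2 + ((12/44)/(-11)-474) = 4781815385/7744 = 617486.49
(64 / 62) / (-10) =-0.10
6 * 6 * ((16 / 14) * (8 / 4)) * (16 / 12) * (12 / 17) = 9216 / 119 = 77.45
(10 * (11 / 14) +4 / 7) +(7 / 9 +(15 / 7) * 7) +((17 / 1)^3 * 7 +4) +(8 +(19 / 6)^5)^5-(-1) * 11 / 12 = 737596387922087608649822156278885 / 199012016209507909632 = 3706290715358.57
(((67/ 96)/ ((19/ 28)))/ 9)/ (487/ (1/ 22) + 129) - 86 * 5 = -2733551213/ 6357096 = -430.00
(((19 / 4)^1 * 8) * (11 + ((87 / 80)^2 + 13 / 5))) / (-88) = -1797571 / 281600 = -6.38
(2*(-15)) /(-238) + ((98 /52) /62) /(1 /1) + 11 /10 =1205109 /959140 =1.26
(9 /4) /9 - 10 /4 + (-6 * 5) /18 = -47 /12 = -3.92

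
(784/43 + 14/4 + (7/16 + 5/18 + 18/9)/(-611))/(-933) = -82204235/3529830096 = -0.02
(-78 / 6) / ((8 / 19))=-247 / 8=-30.88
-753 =-753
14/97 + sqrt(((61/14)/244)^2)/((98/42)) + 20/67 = 1147673/2547608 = 0.45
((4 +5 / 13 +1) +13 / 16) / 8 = 1289 / 1664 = 0.77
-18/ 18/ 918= -1/ 918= -0.00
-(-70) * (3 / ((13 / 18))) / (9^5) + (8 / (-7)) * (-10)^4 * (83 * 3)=-566345519020 / 199017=-2845714.28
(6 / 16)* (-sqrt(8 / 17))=-3* sqrt(34) / 68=-0.26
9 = 9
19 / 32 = 0.59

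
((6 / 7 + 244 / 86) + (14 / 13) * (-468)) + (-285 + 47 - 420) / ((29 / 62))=-16646764 / 8729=-1907.06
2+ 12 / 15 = 14 / 5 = 2.80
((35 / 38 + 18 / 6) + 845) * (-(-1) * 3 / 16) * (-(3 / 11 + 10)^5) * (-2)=1783053493471161 / 48959504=36418945.21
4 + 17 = 21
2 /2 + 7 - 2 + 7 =13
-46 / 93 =-0.49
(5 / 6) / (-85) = -1 / 102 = -0.01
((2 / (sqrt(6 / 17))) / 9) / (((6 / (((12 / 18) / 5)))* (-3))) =-sqrt(102) / 3645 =-0.00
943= 943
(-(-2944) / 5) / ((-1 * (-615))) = 0.96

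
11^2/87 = 121/87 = 1.39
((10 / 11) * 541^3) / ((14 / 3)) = 2375106315 / 77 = 30845536.56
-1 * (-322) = 322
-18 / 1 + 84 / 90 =-256 / 15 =-17.07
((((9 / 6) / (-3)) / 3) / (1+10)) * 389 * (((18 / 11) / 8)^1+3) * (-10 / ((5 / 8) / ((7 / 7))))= 36566 / 121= 302.20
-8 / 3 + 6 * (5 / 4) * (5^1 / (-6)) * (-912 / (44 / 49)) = 209387 / 33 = 6345.06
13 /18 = 0.72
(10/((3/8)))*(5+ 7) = 320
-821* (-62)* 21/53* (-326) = -348475092/53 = -6575001.74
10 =10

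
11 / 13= 0.85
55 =55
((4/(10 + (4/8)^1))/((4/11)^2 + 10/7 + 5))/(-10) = -484/83355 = -0.01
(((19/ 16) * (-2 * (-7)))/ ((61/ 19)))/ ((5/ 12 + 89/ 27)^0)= 5.18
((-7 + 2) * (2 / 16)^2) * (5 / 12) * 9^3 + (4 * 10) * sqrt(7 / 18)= 1.21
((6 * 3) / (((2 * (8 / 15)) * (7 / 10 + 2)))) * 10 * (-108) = -6750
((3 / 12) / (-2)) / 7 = -1 / 56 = -0.02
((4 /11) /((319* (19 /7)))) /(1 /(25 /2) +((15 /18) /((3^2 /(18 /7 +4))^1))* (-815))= -132300 /156193285237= -0.00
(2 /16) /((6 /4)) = 1 /12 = 0.08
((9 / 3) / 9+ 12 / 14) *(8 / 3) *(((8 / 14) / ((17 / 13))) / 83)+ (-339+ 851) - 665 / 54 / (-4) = 7692447323 / 14934024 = 515.10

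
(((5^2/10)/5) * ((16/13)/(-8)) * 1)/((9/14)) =-14/117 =-0.12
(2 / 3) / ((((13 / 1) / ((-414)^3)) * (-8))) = 5913162 / 13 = 454858.62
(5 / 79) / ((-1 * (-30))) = 1 / 474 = 0.00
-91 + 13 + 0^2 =-78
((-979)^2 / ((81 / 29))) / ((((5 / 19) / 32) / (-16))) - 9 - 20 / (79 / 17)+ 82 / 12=-42721258181981 / 63990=-667623975.34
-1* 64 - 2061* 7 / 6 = -4937 / 2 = -2468.50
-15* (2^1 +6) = -120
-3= -3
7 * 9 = 63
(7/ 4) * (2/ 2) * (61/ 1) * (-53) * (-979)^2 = -21690478271/ 4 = -5422619567.75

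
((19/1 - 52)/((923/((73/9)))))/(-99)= 73/24921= 0.00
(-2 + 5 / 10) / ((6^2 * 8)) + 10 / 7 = 1913 / 1344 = 1.42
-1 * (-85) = 85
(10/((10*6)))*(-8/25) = -4/75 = -0.05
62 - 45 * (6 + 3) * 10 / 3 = -1288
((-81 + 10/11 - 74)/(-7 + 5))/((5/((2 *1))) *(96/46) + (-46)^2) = 38985/1073336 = 0.04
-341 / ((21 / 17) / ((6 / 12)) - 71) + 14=22107 / 1165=18.98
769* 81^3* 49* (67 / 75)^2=9988138881441 / 625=15981022210.31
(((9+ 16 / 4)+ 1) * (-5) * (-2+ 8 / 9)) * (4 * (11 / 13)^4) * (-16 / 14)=-46851200 / 257049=-182.27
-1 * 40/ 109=-40/ 109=-0.37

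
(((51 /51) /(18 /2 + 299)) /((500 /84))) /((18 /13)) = 13 /33000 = 0.00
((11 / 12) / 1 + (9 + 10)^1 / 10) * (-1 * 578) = -48841 / 30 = -1628.03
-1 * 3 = -3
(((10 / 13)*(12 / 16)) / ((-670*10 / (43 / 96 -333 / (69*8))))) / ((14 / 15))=147 / 10256896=0.00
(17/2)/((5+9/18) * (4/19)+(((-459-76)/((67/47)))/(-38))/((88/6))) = 952204/205147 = 4.64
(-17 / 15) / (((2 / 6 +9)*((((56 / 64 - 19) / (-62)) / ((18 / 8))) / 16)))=-75888 / 5075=-14.95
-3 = -3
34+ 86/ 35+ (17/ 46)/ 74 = 4344099/ 119140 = 36.46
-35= -35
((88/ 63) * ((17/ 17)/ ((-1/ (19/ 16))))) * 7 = -11.61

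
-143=-143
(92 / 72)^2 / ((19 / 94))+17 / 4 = 75889 / 6156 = 12.33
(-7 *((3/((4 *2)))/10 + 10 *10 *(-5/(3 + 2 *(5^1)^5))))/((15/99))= 4906671/2501200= 1.96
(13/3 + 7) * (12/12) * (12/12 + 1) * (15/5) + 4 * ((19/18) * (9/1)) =106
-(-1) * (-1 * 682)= -682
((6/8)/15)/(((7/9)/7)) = 9/20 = 0.45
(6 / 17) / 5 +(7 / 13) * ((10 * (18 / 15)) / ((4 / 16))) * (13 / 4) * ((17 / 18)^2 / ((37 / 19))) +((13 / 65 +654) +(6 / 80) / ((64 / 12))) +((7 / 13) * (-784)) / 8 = 90429791939 / 141298560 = 639.99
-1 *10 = -10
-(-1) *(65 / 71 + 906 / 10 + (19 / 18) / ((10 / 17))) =1192501 / 12780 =93.31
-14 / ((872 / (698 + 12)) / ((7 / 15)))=-3479 / 654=-5.32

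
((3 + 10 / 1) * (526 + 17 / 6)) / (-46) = -41249 / 276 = -149.45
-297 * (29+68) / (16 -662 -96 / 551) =15873759 / 356042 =44.58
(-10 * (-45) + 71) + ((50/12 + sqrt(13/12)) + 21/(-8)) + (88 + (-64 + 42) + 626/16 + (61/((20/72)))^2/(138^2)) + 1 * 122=sqrt(39)/6 + 29843492/39675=753.24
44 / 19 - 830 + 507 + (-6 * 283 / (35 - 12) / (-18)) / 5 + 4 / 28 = -14670401 / 45885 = -319.72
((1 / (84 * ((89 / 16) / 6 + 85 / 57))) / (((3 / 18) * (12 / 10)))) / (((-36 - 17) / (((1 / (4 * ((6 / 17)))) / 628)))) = -1615 / 3083130204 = -0.00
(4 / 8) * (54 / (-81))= -1 / 3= -0.33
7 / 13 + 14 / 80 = 371 / 520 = 0.71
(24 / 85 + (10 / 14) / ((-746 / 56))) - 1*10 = -309798 / 31705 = -9.77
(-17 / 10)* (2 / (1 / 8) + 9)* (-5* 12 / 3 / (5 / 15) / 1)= 2550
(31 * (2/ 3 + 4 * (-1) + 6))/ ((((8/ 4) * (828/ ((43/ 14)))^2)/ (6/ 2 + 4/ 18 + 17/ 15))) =0.00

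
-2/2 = -1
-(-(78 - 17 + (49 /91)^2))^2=-3756.46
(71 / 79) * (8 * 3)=1704 / 79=21.57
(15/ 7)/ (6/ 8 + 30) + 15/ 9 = 1495/ 861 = 1.74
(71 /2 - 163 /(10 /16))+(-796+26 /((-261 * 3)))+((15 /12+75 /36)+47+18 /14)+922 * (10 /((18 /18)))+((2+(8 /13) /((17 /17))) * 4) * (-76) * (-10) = 11543737771 /712530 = 16201.06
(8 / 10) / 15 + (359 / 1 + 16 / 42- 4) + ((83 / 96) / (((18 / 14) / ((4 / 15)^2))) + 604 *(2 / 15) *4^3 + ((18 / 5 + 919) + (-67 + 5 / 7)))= 541422323 / 85050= 6365.93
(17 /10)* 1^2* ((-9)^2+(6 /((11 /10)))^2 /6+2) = 180931 /1210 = 149.53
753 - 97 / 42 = 31529 / 42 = 750.69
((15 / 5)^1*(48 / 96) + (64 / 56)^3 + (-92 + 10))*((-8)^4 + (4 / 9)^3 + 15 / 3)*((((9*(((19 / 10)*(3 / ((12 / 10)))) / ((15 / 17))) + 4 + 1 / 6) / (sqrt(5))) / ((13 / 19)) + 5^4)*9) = -14467711688125 / 7938 - 198358114328869*sqrt(5) / 4422600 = -1922878952.15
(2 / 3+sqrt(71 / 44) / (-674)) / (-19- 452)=-2 / 1413+sqrt(781) / 6983988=-0.00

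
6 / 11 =0.55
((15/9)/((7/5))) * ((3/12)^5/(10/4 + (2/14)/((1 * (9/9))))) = 25/56832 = 0.00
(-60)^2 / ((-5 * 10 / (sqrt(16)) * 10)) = -144 / 5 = -28.80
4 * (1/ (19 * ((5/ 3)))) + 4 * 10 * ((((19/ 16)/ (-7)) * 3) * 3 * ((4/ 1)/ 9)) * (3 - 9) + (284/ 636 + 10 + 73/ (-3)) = 5254912/ 35245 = 149.10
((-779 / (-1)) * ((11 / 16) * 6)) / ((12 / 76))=162811 / 8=20351.38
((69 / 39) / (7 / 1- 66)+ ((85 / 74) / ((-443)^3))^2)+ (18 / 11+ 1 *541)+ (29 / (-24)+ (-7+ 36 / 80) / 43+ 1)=244264125127975632288446405033 / 450467596382822969689544520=542.25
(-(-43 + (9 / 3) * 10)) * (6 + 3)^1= 117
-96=-96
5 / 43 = 0.12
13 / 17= 0.76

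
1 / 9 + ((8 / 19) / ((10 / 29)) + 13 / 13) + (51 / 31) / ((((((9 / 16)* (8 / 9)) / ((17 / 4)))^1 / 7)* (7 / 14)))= 5250809 / 26505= 198.11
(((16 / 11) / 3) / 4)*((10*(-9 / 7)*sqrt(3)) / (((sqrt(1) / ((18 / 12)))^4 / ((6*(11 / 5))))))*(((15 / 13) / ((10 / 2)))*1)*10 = -21870*sqrt(3) / 91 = -416.26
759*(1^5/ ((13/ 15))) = 11385/ 13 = 875.77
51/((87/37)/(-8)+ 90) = 5032/8851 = 0.57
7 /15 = 0.47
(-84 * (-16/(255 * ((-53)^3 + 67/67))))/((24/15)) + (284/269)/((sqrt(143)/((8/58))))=-2/90389 + 1136 * sqrt(143)/1115543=0.01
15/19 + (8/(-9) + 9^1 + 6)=2548/171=14.90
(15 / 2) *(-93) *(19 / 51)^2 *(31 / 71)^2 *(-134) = 3602774585 / 1456849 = 2472.99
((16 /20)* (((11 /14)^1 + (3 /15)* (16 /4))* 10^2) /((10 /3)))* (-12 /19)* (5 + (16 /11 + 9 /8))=-1332666 /7315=-182.18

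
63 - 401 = -338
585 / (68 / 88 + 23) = 12870 / 523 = 24.61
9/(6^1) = 3/2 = 1.50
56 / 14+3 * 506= 1522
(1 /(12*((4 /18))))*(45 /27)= 5 /8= 0.62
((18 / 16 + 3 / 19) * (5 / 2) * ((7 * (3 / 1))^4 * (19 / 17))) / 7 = 27088425 / 272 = 99589.80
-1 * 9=-9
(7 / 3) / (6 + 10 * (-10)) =-7 / 282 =-0.02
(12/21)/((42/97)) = 194/147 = 1.32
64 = 64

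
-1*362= -362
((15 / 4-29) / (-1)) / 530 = 101 / 2120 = 0.05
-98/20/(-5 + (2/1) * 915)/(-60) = 49/1095000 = 0.00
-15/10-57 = -58.50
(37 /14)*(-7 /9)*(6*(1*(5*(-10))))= 1850 /3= 616.67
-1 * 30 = -30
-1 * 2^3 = -8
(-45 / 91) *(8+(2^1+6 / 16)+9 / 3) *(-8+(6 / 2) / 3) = 4815 / 104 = 46.30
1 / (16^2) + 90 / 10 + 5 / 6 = 7555 / 768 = 9.84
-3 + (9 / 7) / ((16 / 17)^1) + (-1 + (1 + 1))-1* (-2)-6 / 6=41 / 112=0.37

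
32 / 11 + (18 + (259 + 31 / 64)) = 197397 / 704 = 280.39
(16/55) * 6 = 96/55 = 1.75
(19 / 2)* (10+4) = 133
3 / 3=1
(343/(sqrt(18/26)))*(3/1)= 343*sqrt(13)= 1236.70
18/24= 3/4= 0.75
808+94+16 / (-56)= 6312 / 7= 901.71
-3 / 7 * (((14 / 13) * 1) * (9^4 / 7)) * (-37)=1456542 / 91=16005.96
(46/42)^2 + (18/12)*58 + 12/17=666524/7497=88.91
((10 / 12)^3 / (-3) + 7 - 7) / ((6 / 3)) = -125 / 1296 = -0.10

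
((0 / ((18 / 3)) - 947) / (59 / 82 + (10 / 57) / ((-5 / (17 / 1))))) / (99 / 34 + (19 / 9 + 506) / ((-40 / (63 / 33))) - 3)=19865135664 / 62809205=316.28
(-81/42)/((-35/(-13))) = -351/490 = -0.72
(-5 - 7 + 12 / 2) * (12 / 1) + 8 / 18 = -71.56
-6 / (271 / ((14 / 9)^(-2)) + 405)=-486 / 85921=-0.01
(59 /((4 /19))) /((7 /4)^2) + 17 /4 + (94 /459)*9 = 975643 /9996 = 97.60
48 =48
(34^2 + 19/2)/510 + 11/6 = 4201/1020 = 4.12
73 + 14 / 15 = 1109 / 15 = 73.93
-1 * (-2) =2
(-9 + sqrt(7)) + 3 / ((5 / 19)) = 12 / 5 + sqrt(7) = 5.05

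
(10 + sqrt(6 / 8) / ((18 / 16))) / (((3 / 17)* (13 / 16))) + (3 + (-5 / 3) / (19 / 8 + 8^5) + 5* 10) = 1088* sqrt(3) / 351 + 418324587 / 3408119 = 128.11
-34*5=-170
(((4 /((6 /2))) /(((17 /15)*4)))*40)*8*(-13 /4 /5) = -1040 /17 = -61.18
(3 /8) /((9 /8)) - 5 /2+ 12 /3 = 11 /6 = 1.83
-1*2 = -2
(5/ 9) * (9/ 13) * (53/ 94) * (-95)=-25175/ 1222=-20.60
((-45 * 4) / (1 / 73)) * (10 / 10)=-13140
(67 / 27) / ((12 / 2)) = 67 / 162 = 0.41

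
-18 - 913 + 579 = -352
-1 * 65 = -65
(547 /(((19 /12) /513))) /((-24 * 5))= -14769 /10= -1476.90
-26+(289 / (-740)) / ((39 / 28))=-189613 / 7215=-26.28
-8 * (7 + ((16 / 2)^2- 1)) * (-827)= 463120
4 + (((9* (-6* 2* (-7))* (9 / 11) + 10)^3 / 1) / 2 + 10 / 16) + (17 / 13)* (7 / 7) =17186660178315 / 138424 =124159540.10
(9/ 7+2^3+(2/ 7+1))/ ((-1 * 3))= -74/ 21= -3.52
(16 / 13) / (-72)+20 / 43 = 2254 / 5031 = 0.45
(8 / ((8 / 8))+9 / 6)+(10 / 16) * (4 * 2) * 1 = 14.50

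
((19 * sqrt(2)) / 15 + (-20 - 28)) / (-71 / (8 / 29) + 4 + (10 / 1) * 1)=128 / 649 - 152 * sqrt(2) / 29205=0.19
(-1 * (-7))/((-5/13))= -91/5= -18.20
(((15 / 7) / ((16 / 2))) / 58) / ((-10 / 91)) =-39 / 928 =-0.04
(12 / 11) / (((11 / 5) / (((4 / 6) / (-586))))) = -20 / 35453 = -0.00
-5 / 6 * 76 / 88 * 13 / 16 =-1235 / 2112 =-0.58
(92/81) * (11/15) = 1012/1215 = 0.83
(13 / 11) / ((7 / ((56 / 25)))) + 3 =929 / 275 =3.38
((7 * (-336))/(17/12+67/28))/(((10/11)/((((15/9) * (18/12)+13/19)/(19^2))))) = -5.99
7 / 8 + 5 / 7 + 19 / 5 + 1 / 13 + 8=49017 / 3640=13.47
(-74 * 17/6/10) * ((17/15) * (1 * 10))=-10693/45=-237.62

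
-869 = -869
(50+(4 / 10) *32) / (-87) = -314 / 435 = -0.72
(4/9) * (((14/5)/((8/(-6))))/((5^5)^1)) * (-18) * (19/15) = 532/78125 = 0.01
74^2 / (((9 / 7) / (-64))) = -2453248 / 9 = -272583.11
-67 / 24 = -2.79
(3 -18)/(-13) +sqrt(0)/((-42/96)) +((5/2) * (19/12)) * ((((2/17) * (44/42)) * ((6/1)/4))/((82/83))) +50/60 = 4152535/1522248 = 2.73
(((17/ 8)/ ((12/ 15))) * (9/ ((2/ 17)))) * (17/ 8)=431.81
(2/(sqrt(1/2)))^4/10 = 32/5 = 6.40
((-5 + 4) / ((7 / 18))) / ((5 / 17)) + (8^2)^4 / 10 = 1677712.86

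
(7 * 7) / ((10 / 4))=98 / 5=19.60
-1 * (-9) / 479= 9 / 479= 0.02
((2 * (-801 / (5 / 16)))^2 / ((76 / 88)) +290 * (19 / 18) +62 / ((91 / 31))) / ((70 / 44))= 260434744307254 / 13615875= 19127286.66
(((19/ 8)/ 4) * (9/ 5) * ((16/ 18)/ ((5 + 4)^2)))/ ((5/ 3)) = 19/ 2700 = 0.01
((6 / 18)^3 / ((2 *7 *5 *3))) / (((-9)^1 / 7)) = -1 / 7290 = -0.00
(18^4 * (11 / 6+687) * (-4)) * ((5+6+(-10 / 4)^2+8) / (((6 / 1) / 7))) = -8520642396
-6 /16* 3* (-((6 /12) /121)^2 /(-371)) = -9 /173817952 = -0.00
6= 6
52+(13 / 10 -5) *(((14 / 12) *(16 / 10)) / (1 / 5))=262 / 15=17.47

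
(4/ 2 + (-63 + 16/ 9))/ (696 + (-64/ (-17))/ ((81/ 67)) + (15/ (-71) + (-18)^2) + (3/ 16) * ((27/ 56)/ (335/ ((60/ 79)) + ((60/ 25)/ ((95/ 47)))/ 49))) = -22826662039737504/ 394268555596063633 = -0.06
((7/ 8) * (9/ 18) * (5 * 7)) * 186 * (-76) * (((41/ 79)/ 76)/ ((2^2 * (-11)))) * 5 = 4670925/ 27808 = 167.97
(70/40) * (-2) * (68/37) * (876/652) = -52122/6031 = -8.64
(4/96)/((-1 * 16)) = -1/384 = -0.00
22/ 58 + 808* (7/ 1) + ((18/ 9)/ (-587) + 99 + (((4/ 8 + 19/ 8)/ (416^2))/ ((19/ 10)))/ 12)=15462912306896653/ 2686690246656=5755.38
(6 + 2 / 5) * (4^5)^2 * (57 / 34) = 956301312 / 85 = 11250603.67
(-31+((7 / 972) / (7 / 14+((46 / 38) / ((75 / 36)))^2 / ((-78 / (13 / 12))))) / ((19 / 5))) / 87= -3366970969 / 9450407538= -0.36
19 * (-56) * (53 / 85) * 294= -16579248 / 85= -195049.98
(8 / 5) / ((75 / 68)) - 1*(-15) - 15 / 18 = 11713 / 750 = 15.62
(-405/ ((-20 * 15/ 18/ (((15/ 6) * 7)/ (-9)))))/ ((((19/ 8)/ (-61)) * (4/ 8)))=46116/ 19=2427.16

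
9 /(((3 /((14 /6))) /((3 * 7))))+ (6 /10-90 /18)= 713 /5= 142.60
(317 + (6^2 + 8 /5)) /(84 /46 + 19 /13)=530127 /4915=107.86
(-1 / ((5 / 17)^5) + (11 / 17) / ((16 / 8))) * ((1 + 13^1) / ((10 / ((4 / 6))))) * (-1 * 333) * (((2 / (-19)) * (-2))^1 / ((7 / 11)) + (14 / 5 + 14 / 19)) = 13772351910396 / 25234375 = 545777.41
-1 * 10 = -10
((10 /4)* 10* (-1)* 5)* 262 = -32750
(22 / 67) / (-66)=-1 / 201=-0.00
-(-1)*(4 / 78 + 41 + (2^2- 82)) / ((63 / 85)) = -122485 / 2457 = -49.85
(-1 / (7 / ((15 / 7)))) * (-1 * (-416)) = -127.35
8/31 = 0.26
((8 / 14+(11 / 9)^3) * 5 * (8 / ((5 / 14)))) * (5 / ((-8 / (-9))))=122330 / 81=1510.25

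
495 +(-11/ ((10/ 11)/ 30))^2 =132264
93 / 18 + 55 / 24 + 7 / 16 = 379 / 48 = 7.90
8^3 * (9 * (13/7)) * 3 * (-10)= -1797120/7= -256731.43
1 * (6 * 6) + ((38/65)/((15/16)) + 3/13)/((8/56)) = 40931/975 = 41.98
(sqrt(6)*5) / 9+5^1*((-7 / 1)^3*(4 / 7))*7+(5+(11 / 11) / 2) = -13709 / 2+5*sqrt(6) / 9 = -6853.14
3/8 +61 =491/8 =61.38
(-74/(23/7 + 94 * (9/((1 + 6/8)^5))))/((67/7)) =-8706026/61742309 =-0.14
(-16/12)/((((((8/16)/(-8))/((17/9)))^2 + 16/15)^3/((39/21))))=-23690230716432384000/11646837379106202553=-2.03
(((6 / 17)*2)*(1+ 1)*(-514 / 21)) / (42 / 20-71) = 41120 / 81991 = 0.50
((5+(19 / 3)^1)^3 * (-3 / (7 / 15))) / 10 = -19652 / 21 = -935.81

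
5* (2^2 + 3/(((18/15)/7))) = 215/2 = 107.50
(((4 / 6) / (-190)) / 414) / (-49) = 1 / 5781510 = 0.00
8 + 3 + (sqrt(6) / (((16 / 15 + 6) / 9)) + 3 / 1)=135 * sqrt(6) / 106 + 14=17.12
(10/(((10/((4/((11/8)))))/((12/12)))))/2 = 16/11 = 1.45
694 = 694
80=80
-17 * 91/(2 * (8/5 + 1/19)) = -146965/314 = -468.04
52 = 52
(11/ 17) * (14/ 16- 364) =-31955/ 136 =-234.96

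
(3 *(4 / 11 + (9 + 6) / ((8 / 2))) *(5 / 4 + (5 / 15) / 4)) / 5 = 181 / 55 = 3.29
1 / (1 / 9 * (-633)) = -3 / 211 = -0.01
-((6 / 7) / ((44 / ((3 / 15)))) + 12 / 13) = -9279 / 10010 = -0.93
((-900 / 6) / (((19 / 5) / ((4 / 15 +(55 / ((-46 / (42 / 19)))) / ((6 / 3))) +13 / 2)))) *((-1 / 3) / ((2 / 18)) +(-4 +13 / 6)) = 25877425 / 24909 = 1038.88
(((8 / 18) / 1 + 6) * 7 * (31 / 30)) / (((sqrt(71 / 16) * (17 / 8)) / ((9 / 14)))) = 14384 * sqrt(71) / 18105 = 6.69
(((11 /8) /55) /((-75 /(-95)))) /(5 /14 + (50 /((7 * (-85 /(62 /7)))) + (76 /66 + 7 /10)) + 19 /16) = 348194 /29158795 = 0.01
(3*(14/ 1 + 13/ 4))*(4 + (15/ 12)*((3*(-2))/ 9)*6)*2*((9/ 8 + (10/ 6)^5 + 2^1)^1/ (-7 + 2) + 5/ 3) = 68425/ 432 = 158.39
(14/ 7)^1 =2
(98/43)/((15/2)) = 196/645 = 0.30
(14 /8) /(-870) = -7 /3480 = -0.00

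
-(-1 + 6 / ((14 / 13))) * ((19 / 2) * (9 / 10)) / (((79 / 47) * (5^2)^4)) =-64296 / 1080078125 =-0.00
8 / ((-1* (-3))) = 8 / 3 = 2.67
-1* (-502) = 502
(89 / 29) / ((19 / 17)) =1513 / 551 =2.75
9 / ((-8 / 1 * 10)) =-9 / 80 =-0.11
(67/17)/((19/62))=4154/323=12.86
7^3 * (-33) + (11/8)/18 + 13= -1628053/144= -11305.92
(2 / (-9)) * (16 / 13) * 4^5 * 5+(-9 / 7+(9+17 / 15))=-5698169 / 4095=-1391.49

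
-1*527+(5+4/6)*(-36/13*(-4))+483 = 244/13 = 18.77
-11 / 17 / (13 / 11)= -121 / 221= -0.55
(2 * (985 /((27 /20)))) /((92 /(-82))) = -807700 /621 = -1300.64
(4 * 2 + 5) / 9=13 / 9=1.44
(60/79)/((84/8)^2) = 80/11613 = 0.01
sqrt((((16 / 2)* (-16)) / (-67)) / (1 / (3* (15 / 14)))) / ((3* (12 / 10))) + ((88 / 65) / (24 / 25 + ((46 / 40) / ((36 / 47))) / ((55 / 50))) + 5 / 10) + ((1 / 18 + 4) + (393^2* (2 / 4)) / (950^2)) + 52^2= 20* sqrt(2345) / 1407 + 26337659136510589 / 9721479105000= 2709.91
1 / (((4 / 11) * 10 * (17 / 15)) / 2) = 33 / 68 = 0.49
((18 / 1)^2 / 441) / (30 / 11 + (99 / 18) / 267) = 211464 / 790909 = 0.27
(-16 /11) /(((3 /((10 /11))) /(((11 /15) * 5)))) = -160 /99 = -1.62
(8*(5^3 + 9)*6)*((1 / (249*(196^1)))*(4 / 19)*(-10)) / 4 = -5360 / 77273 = -0.07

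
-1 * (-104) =104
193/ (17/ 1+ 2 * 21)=193/ 59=3.27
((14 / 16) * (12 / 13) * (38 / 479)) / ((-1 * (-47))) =399 / 292669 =0.00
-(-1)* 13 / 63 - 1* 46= -2885 / 63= -45.79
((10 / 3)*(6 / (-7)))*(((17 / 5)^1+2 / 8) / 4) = -2.61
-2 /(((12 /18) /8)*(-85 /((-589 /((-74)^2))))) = -3534 /116365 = -0.03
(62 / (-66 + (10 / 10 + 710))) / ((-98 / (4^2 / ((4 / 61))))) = -7564 / 31605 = -0.24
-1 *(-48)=48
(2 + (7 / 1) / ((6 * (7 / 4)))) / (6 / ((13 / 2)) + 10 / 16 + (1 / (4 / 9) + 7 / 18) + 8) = 2496 / 11407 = 0.22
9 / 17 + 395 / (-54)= -6229 / 918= -6.79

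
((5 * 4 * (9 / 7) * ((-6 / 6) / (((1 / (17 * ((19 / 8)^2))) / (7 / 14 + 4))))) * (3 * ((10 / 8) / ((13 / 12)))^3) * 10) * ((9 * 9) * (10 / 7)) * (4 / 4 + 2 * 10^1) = -152880628921875 / 123032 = -1242608662.15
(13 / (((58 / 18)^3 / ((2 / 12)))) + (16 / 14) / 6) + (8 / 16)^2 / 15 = 928411 / 3414460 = 0.27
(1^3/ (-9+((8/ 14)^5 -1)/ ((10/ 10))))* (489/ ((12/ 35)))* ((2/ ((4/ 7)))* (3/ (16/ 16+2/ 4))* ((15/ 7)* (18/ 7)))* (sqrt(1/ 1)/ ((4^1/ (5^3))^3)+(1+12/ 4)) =-1204057651077225/ 7127296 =-168936108.60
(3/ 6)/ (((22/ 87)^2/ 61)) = 461709/ 968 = 476.97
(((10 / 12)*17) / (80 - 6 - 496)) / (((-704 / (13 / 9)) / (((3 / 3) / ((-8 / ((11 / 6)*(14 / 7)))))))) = -0.00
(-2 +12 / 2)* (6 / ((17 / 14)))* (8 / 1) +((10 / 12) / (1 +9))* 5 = 32341 / 204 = 158.53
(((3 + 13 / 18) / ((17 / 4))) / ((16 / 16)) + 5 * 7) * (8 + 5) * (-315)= -2497495 / 17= -146911.47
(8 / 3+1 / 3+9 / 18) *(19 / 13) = 133 / 26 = 5.12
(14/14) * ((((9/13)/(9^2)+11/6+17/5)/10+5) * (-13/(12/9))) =-64633/1200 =-53.86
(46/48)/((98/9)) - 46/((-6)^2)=-8395/7056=-1.19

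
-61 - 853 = -914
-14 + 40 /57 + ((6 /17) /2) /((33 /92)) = -136502 /10659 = -12.81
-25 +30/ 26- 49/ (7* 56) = -2493/ 104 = -23.97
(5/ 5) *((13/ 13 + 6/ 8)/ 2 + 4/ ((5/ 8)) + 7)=571/ 40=14.28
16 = 16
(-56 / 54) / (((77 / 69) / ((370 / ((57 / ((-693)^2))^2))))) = -8811397342440 / 361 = -24408302887.65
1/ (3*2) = 1/ 6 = 0.17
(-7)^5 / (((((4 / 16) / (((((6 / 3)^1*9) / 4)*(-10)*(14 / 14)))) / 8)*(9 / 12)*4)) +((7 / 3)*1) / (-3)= 72606233 / 9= 8067359.22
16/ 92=4/ 23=0.17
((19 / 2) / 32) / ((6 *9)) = 19 / 3456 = 0.01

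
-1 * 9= -9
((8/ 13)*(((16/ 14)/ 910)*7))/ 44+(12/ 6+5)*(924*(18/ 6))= 1262521268/ 65065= 19404.00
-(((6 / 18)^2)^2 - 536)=43415 / 81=535.99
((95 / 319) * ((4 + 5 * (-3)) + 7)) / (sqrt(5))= -76 * sqrt(5) / 319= -0.53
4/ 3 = 1.33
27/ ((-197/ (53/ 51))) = -0.14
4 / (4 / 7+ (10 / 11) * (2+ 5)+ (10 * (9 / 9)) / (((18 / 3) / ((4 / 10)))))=231 / 439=0.53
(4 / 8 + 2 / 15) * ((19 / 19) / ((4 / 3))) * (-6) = -57 / 20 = -2.85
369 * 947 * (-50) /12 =-2912025 /2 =-1456012.50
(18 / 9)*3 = 6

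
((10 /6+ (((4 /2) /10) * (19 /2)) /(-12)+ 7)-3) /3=661 /360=1.84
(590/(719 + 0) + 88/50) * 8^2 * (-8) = -23749632/17975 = -1321.26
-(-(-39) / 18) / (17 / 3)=-13 / 34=-0.38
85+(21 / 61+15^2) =18931 / 61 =310.34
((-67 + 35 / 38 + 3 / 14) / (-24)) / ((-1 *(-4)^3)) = 365 / 8512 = 0.04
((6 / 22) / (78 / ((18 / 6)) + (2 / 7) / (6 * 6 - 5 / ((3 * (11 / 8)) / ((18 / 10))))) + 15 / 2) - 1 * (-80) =65194087 / 744986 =87.51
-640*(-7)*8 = 35840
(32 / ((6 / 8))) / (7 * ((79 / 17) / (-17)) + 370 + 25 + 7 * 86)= 9248 / 215685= 0.04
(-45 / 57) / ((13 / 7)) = -0.43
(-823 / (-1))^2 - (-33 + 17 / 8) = 5418879 / 8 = 677359.88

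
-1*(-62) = 62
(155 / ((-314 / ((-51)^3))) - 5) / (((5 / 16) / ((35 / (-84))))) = -41118670 / 471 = -87300.79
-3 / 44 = -0.07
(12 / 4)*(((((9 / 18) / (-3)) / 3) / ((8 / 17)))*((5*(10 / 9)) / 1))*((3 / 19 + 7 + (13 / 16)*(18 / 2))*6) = -170.83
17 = 17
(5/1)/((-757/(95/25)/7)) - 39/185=-54128/140045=-0.39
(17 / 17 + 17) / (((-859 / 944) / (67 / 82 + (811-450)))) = -252067824 / 35219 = -7157.15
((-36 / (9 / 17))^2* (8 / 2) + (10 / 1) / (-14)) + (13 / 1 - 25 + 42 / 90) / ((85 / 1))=18495.15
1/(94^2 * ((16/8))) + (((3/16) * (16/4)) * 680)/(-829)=-9011891/14650088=-0.62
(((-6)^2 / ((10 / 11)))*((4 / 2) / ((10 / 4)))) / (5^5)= 792 / 78125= 0.01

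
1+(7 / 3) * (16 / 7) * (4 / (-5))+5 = 26 / 15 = 1.73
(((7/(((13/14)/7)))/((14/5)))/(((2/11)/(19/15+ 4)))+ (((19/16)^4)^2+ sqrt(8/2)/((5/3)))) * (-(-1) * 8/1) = 461526823217699/104689827840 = 4408.52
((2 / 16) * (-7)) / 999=-7 / 7992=-0.00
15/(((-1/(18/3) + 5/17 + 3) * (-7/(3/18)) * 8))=-255/17864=-0.01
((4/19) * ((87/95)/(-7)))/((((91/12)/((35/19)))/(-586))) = 2447136/624169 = 3.92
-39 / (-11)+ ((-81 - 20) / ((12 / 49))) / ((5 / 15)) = -54283 / 44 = -1233.70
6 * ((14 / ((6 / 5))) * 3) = 210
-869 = -869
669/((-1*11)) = -669/11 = -60.82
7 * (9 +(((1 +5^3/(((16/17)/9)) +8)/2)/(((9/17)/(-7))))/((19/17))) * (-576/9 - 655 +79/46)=43439204305/1216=35723029.86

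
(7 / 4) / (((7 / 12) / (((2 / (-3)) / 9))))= -2 / 9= -0.22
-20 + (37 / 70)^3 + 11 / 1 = -3036347 / 343000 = -8.85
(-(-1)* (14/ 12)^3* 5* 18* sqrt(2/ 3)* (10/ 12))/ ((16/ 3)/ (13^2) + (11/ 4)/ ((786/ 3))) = 37968385* sqrt(6)/ 40221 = 2312.30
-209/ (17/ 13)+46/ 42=-56666/ 357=-158.73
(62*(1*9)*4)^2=4981824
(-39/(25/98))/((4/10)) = -1911/5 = -382.20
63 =63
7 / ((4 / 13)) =91 / 4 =22.75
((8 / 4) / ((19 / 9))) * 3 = 2.84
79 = 79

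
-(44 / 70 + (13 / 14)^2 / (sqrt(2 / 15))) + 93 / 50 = 431 / 350 - 169 * sqrt(30) / 392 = -1.13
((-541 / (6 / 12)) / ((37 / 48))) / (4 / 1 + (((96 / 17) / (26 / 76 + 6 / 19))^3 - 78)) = -1993449750000 / 793031684527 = -2.51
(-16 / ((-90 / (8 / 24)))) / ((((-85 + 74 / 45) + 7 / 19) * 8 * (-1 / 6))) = 19 / 35477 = 0.00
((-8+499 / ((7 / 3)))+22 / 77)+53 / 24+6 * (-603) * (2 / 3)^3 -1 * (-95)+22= -746.65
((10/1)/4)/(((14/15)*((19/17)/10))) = 6375/266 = 23.97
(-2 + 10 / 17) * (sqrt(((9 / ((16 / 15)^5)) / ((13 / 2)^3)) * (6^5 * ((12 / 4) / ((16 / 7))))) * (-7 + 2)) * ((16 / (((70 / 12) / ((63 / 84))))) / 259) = 492075 * sqrt(1365) / 20834996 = 0.87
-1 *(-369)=369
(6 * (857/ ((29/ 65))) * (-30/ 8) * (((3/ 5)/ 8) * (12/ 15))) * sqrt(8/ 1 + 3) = -300807 * sqrt(11)/ 116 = -8600.55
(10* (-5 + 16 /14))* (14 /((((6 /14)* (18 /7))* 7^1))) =-70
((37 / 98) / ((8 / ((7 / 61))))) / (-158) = -37 / 1079456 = -0.00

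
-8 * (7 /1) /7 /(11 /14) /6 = -56 /33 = -1.70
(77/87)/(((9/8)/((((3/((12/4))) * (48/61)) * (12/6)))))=19712/15921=1.24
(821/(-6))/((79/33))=-9031/158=-57.16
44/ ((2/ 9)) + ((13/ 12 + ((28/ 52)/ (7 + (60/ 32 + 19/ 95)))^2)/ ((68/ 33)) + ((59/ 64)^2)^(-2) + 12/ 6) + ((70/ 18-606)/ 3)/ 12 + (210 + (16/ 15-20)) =112973640341585799301/ 300259483988246640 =376.25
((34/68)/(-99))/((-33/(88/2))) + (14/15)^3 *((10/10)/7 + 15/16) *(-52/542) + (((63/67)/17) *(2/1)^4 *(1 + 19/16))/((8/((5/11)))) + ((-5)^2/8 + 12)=694777614193/45837346500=15.16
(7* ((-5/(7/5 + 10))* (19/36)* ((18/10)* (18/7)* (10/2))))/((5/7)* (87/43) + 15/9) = -13545/1124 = -12.05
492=492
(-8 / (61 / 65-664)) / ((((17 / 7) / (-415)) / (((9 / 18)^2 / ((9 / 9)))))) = -53950 / 104669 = -0.52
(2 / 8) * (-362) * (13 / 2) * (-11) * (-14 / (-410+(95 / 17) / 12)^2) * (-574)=4014820368 / 12949475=310.04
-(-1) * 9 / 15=3 / 5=0.60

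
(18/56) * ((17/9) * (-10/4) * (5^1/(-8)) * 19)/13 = 1.39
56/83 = 0.67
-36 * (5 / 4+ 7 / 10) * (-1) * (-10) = -702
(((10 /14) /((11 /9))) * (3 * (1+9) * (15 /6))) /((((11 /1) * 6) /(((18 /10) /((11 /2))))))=0.22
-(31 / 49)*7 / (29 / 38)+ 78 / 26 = -569 / 203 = -2.80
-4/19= -0.21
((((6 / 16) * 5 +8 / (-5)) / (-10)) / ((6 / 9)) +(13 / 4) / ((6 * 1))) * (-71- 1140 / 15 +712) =135713 / 480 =282.74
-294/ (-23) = 294/ 23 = 12.78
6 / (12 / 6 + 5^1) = 0.86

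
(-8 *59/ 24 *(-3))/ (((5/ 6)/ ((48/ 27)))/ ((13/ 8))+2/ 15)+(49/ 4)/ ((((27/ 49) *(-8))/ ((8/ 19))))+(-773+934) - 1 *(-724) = 691113691/ 675108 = 1023.71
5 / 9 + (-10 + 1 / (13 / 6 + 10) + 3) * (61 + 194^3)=-33185067160 / 657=-50509995.68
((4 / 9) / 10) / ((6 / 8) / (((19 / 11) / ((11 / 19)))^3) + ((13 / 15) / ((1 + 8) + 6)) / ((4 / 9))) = 235229405 / 837521469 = 0.28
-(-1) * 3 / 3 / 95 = 1 / 95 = 0.01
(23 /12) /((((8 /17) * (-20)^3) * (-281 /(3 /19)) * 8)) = 391 /10934272000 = 0.00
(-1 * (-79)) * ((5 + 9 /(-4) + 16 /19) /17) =21567 /1292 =16.69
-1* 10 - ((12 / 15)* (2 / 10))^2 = -6266 / 625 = -10.03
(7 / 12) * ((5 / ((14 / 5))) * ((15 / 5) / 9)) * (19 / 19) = 25 / 72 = 0.35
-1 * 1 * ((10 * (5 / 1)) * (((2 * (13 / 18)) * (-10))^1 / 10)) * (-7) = -4550 / 9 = -505.56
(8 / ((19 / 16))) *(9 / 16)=72 / 19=3.79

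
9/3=3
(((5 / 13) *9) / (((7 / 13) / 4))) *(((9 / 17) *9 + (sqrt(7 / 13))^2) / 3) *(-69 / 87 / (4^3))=-101085 / 179452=-0.56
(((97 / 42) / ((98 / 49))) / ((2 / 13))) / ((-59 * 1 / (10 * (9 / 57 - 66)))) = 2629185 / 31388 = 83.76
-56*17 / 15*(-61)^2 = -3542392 / 15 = -236159.47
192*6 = 1152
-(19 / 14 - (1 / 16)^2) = -2425 / 1792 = -1.35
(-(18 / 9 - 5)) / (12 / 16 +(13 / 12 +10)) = 18 / 71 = 0.25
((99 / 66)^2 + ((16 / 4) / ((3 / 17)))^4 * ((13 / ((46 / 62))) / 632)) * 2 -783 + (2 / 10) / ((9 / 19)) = 20396584789 / 1471770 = 13858.54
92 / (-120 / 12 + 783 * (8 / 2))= 46 / 1561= 0.03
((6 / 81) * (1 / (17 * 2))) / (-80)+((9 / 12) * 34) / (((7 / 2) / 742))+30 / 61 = 12110109059 / 2239920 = 5406.49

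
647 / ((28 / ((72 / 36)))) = 647 / 14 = 46.21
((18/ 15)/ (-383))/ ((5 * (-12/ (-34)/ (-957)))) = 16269/ 9575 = 1.70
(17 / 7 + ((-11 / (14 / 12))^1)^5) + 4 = -1252224531 / 16807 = -74506.13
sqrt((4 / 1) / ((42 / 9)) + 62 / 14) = sqrt(259) / 7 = 2.30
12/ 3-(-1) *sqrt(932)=4+ 2 *sqrt(233)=34.53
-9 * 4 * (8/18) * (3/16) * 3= -9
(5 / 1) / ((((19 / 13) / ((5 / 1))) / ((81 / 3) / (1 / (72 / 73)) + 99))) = 2980575 / 1387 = 2148.94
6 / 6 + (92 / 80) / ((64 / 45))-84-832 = -234033 / 256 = -914.19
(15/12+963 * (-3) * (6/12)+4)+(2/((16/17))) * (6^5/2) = 27291/4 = 6822.75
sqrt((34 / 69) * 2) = 2 * sqrt(1173) / 69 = 0.99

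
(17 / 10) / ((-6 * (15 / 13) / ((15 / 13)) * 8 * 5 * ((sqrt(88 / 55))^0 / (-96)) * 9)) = 17 / 225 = 0.08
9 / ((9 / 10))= 10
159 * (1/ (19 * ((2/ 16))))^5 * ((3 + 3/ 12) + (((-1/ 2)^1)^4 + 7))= 53729280/ 2476099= 21.70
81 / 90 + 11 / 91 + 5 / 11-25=-235481 / 10010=-23.52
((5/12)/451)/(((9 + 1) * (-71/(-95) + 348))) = 95/358609944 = 0.00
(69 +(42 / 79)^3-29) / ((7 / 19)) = 376117312 / 3451273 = 108.98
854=854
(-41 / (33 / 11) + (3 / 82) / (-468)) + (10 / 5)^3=-24163 / 4264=-5.67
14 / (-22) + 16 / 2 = 81 / 11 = 7.36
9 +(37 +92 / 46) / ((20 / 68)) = 708 / 5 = 141.60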